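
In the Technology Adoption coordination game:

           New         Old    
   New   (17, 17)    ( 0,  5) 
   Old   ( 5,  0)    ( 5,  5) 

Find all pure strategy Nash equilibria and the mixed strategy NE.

Pure NE: (New, New) and (Old, Old); Mixed NE: p = 0.2941, q = 0.2941

Work:
Check pure NE:
(New, New): (17, 17) - no unilateral deviation beneficial
(Old, Old): (5, 5) - no unilateral deviation beneficial
Mixed NE: P1 plays New with p = 0.2941, P2 plays New with q = 0.2941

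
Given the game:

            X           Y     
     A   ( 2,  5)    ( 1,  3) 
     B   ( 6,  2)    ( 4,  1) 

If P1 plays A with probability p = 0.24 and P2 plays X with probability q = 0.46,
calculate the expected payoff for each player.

E[P1] = 4.0896, E[P2] = 2.0504

Work:
E[P1] = p·q·π₁(A,X) + p·(1-q)·π₁(A,Y) + (1-p)·q·π₁(B,X) + (1-p)·(1-q)·π₁(B,Y)
= 0.24·0.46·2 + 0.24·0.54·1 + 0.76·0.46·6 + 0.76·0.54·4
= 4.0896

E[P2] = 2.0504 (similar calculation)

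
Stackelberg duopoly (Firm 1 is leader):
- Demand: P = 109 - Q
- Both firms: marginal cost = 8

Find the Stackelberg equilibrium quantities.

q₁* (leader) = 50.5, q₂* (follower) = 25.25

Work:
Follower's reaction: q₂ = (a - c - q₁)/2
Leader substitutes: π₁ = q₁·(a - q₁ - (a-c-q₁)/2 - c)
FOC: q₁* = (109 - 8)/2 = 50.50
Then: q₂* = (109 - 8 - 50.5)/2 = 25.25
Leader has first-mover advantage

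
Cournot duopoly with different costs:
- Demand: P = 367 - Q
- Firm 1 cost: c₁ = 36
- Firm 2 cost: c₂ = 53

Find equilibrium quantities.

q₁* = 116.0, q₂* = 99.0

Work:
Reaction: q₁ = (367 - 36 - q₂)/2
Reaction: q₂ = (367 - 53 - q₁)/2
Solve simultaneously:
q₁* = (367 - 2×36 + 53)/3 = 116.0
q₂* = (367 - 2×53 + 36)/3 = 99.0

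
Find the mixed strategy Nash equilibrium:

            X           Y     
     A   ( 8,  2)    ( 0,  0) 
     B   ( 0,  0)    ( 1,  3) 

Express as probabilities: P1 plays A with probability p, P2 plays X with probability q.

p = 0.6, q = 0.1111

Work:
Find probabilities that make opponent indifferent:
P2 chooses q to make P1 indifferent between A and B
P1 chooses p to make P2 indifferent between X and Y
Mixed NE: P1 plays (A: 0.6, B: 0.4), P2 plays (X: 0.1111, Y: 0.8889)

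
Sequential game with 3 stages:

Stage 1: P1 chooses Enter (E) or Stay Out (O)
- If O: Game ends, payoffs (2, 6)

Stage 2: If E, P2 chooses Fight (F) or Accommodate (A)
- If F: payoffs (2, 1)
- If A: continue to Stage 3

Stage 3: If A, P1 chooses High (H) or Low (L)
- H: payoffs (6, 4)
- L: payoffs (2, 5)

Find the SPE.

SPE: (E, A, H); Outcome (6, 4)

Work:
Stage 3: P1 chooses H (6 vs 2)
Stage 2: P2: F->1, A->4 (anticipating H). Choose A
Stage 1: P1: O->2, E->6 (anticipating A, H). Choose E
SPE path: E -> A -> H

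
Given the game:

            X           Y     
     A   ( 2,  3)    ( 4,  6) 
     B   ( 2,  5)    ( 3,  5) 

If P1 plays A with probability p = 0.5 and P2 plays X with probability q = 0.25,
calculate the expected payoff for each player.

E[P1] = 3.125, E[P2] = 5.125

Work:
E[P1] = p·q·π₁(A,X) + p·(1-q)·π₁(A,Y) + (1-p)·q·π₁(B,X) + (1-p)·(1-q)·π₁(B,Y)
= 0.5·0.25·2 + 0.5·0.75·4 + 0.5·0.25·2 + 0.5·0.75·3
= 3.125

E[P2] = 5.125 (similar calculation)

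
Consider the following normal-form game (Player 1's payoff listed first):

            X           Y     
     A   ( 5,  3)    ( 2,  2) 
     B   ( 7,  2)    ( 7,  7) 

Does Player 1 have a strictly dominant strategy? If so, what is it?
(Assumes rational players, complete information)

Yes, Player 1's strictly dominant strategy is B

Work:
A strategy strictly dominates another if it gives a strictly higher payoff against every opponent action. Compare each pair of P1's strategies column-by-column:
  A vs B: [5 vs 7, 2 vs 7] → A does not strictly dominate B (column X: 5 ≤ 7)
  B vs A: [7 vs 5, 7 vs 2] → B strictly dominates A
B strictly dominates every other strategy → strictly dominant.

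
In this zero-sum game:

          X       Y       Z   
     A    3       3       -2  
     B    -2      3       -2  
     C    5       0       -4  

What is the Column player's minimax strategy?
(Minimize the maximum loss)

Column should play Z, value = -2

Work:
Column player minimizes Row's maximum payoff:
Column X: max payoff to Row = 5
Column Y: max payoff to Row = 3
Column Z: max payoff to Row = -2
Minimum is -2, achieved by column Z.
Minimax strategy: Z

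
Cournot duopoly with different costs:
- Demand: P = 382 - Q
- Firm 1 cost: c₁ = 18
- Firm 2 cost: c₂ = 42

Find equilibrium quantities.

q₁* = 129.33, q₂* = 105.33

Work:
Reaction: q₁ = (382 - 18 - q₂)/2
Reaction: q₂ = (382 - 42 - q₁)/2
Solve simultaneously:
q₁* = (382 - 2×18 + 42)/3 = 129.33
q₂* = (382 - 2×42 + 18)/3 = 105.33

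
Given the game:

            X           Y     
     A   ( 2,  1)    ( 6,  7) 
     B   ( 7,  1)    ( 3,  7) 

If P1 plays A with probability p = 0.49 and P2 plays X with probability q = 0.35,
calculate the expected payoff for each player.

E[P1] = 4.498, E[P2] = 4.9

Work:
E[P1] = p·q·π₁(A,X) + p·(1-q)·π₁(A,Y) + (1-p)·q·π₁(B,X) + (1-p)·(1-q)·π₁(B,Y)
= 0.49·0.35·2 + 0.49·0.65·6 + 0.51·0.35·7 + 0.51·0.65·3
= 4.498

E[P2] = 4.9 (similar calculation)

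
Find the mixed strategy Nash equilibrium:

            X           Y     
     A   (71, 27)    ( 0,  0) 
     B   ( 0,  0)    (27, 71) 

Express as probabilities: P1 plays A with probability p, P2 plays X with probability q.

p = 0.7245, q = 0.2755

Work:
Find probabilities that make opponent indifferent:
P2 chooses q to make P1 indifferent between A and B
P1 chooses p to make P2 indifferent between X and Y
Mixed NE: P1 plays (A: 0.7245, B: 0.2755), P2 plays (X: 0.2755, Y: 0.7245)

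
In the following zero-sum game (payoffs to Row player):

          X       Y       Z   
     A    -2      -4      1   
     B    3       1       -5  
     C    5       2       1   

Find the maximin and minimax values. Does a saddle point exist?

Maximin = 1, Minimax = 1, Saddle: True

Work:
Row minimums: [-4, -5, 1] → maximin = 1
Column maximums: [5, 2, 1] → minimax = 1
Saddle point exists! Game value = 1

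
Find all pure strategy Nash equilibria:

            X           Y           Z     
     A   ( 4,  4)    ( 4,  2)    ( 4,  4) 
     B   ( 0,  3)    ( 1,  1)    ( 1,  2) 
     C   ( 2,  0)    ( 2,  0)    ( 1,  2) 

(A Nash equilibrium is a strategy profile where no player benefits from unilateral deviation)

Nash equilibrium: (A, X), (A, Z)

Work:
Best responses:
  P1 vs X: payoffs [4, 0, 2] → best response A (payoff 4)
  P1 vs Y: payoffs [4, 1, 2] → best response A (payoff 4)
  P1 vs Z: payoffs [4, 1, 1] → best response A (payoff 4)
  P2 vs A: payoffs [4, 2, 4] → best response X/Z (payoff 4)
  P2 vs B: payoffs [3, 1, 2] → best response X (payoff 3)
  P2 vs C: payoffs [0, 0, 2] → best response Z (payoff 2)
Mutual best responses: (A,X), (A,Z) → Nash equilibria.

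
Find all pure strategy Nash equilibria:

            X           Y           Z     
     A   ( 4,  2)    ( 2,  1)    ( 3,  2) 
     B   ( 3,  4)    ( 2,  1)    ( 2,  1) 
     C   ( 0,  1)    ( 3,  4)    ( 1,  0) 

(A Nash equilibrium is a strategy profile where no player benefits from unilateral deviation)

Nash equilibrium: (A, X), (A, Z), (C, Y)

Work:
Best responses:
  P1 vs X: payoffs [4, 3, 0] → best response A (payoff 4)
  P1 vs Y: payoffs [2, 2, 3] → best response C (payoff 3)
  P1 vs Z: payoffs [3, 2, 1] → best response A (payoff 3)
  P2 vs A: payoffs [2, 1, 2] → best response X/Z (payoff 2)
  P2 vs B: payoffs [4, 1, 1] → best response X (payoff 4)
  P2 vs C: payoffs [1, 4, 0] → best response Y (payoff 4)
Mutual best responses: (A,X), (A,Z), (C,Y) → Nash equilibria.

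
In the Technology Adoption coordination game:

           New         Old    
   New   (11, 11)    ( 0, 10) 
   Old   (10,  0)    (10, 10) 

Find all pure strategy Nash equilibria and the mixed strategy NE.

Pure NE: (New, New) and (Old, Old); Mixed NE: p = 0.9091, q = 0.9091

Work:
Check pure NE:
(New, New): (11, 11) - no unilateral deviation beneficial
(Old, Old): (10, 10) - no unilateral deviation beneficial
Mixed NE: P1 plays New with p = 0.9091, P2 plays New with q = 0.9091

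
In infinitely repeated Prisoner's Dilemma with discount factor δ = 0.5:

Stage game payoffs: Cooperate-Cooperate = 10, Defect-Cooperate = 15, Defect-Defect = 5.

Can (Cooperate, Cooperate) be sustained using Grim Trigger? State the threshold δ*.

δ* = 0.5; since δ = 0.5 ≥ 0.5, cooperation can be sustained

Work:
For Grim Trigger:
Cooperate forever: 10/(1-δ)
Defect then punished: 15 + 5·δ/(1-δ)
Need: 10/(1-δ) ≥ 15 + 5·δ/(1-δ)
Solving: δ ≥ (T-R)/(T-P) = (15-10)/(15-5) = 0.5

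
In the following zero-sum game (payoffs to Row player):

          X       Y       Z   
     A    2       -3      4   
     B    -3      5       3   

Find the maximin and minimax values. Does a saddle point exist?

Maximin = -3, Minimax = 2, Saddle: False

Work:
Row minimums: [-3, -3] → maximin = -3
Column maximums: [2, 5, 4] → minimax = 2
No saddle point (maximin ≠ minimax). Mixed strategy needed.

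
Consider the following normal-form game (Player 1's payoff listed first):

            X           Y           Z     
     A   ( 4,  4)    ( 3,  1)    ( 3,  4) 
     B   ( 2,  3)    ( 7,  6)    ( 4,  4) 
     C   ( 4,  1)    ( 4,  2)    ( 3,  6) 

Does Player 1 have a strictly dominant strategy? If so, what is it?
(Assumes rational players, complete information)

No strictly dominant strategy exists for Player 1

Work:
A strategy strictly dominates another if it gives a strictly higher payoff against every opponent action. Compare each pair of P1's strategies column-by-column:
  A vs B: [4 vs 2, 3 vs 7, 3 vs 4] → A does not strictly dominate B (column Y: 3 ≤ 7)
  A vs C: [4 vs 4, 3 vs 4, 3 vs 3] → A does not strictly dominate C (column X: 4 ≤ 4)
  B vs A: [2 vs 4, 7 vs 3, 4 vs 3] → B does not strictly dominate A (column X: 2 ≤ 4)
  B vs C: [2 vs 4, 7 vs 4, 4 vs 3] → B does not strictly dominate C (column X: 2 ≤ 4)
  C vs A: [4 vs 4, 4 vs 3, 3 vs 3] → C does not strictly dominate A (column X: 4 ≤ 4)
  C vs B: [4 vs 2, 4 vs 7, 3 vs 4] → C does not strictly dominate B (column Y: 4 ≤ 7)
No single strategy strictly dominates all others → no strictly dominant strategy.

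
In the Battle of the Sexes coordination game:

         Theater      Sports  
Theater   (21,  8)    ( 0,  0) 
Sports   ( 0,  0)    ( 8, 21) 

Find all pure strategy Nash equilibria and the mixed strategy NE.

Pure NE: (Theater, Theater) and (Sports, Sports); Mixed NE: p = 0.7241, q = 0.2759

Work:
Check pure NE:
(Theater, Theater): (21, 8) - no unilateral deviation beneficial
(Sports, Sports): (8, 21) - no unilateral deviation beneficial
Mixed NE: P1 plays Theater with p = 0.7241, P2 plays Theater with q = 0.2759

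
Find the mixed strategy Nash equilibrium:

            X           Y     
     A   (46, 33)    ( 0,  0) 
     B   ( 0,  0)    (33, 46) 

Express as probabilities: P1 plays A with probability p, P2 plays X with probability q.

p = 0.5823, q = 0.4177

Work:
Find probabilities that make opponent indifferent:
P2 chooses q to make P1 indifferent between A and B
P1 chooses p to make P2 indifferent between X and Y
Mixed NE: P1 plays (A: 0.5823, B: 0.4177), P2 plays (X: 0.4177, Y: 0.5823)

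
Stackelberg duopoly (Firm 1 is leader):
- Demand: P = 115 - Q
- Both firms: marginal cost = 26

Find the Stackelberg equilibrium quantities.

q₁* (leader) = 44.5, q₂* (follower) = 22.25

Work:
Follower's reaction: q₂ = (a - c - q₁)/2
Leader substitutes: π₁ = q₁·(a - q₁ - (a-c-q₁)/2 - c)
FOC: q₁* = (115 - 26)/2 = 44.50
Then: q₂* = (115 - 26 - 44.5)/2 = 22.25
Leader has first-mover advantage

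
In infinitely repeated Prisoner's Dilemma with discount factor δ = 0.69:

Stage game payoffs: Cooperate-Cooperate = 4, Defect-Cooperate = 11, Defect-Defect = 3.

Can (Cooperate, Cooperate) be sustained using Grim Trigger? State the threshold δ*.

δ* = 0.875; since δ = 0.69 < 0.875, cooperation cannot be sustained

Work:
For Grim Trigger:
Cooperate forever: 4/(1-δ)
Defect then punished: 11 + 3·δ/(1-δ)
Need: 4/(1-δ) ≥ 11 + 3·δ/(1-δ)
Solving: δ ≥ (T-R)/(T-P) = (11-4)/(11-3) = 0.875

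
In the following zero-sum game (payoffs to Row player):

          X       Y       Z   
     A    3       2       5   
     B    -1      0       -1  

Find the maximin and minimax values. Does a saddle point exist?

Maximin = 2, Minimax = 2, Saddle: True

Work:
Row minimums: [2, -1] → maximin = 2
Column maximums: [3, 2, 5] → minimax = 2
Saddle point exists! Game value = 2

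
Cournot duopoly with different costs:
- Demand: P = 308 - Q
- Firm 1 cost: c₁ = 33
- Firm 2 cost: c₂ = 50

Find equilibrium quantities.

q₁* = 97.33, q₂* = 80.33

Work:
Reaction: q₁ = (308 - 33 - q₂)/2
Reaction: q₂ = (308 - 50 - q₁)/2
Solve simultaneously:
q₁* = (308 - 2×33 + 50)/3 = 97.33
q₂* = (308 - 2×50 + 33)/3 = 80.33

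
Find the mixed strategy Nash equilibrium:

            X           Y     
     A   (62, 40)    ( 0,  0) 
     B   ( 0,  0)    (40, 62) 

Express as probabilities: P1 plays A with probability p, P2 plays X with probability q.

p = 0.6078, q = 0.3922

Work:
Find probabilities that make opponent indifferent:
P2 chooses q to make P1 indifferent between A and B
P1 chooses p to make P2 indifferent between X and Y
Mixed NE: P1 plays (A: 0.6078, B: 0.3922), P2 plays (X: 0.3922, Y: 0.6078)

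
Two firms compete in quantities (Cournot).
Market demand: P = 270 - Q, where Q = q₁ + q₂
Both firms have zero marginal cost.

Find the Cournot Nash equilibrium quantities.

q₁* = q₂* = 90.0; P* = 90.0

Work:
Profit: π_i = P·q_i = (a - q_i - q_j)·q_i
FOC: ∂π_i/∂q_i = a - 2q_i - q_j = 0
Reaction function: q_i = (270 - q_j)/2
Symmetry: q* = 270/3 = 90.0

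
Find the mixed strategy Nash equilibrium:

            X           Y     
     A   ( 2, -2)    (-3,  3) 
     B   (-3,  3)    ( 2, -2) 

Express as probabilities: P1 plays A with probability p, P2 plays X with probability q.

p = 0.5, q = 0.5

Work:
Find probabilities that make opponent indifferent:
P2 chooses q to make P1 indifferent between A and B
P1 chooses p to make P2 indifferent between X and Y
Mixed NE: P1 plays (A: 0.5, B: 0.5), P2 plays (X: 0.5, Y: 0.5)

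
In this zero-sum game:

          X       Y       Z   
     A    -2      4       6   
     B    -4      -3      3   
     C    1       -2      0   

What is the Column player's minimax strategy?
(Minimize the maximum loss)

Column should play X, value = 1

Work:
Column player minimizes Row's maximum payoff:
Column X: max payoff to Row = 1
Column Y: max payoff to Row = 4
Column Z: max payoff to Row = 6
Minimum is 1, achieved by column X.
Minimax strategy: X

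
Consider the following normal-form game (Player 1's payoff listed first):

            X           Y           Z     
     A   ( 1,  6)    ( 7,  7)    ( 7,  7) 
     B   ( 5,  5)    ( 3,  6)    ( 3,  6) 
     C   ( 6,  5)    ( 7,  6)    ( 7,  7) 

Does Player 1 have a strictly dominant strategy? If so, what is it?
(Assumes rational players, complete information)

No strictly dominant strategy exists for Player 1

Work:
A strategy strictly dominates another if it gives a strictly higher payoff against every opponent action. Compare each pair of P1's strategies column-by-column:
  A vs B: [1 vs 5, 7 vs 3, 7 vs 3] → A does not strictly dominate B (column X: 1 ≤ 5)
  A vs C: [1 vs 6, 7 vs 7, 7 vs 7] → A does not strictly dominate C (column X: 1 ≤ 6)
  B vs A: [5 vs 1, 3 vs 7, 3 vs 7] → B does not strictly dominate A (column Y: 3 ≤ 7)
  B vs C: [5 vs 6, 3 vs 7, 3 vs 7] → B does not strictly dominate C (column X: 5 ≤ 6)
  C vs A: [6 vs 1, 7 vs 7, 7 vs 7] → C does not strictly dominate A (column Y: 7 ≤ 7)
  C vs B: [6 vs 5, 7 vs 3, 7 vs 3] → C strictly dominates B
No single strategy strictly dominates all others → no strictly dominant strategy.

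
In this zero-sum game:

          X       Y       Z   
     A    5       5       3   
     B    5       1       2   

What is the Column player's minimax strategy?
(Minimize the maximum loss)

Column should play Z, value = 3

Work:
Column player minimizes Row's maximum payoff:
Column X: max payoff to Row = 5
Column Y: max payoff to Row = 5
Column Z: max payoff to Row = 3
Minimum is 3, achieved by column Z.
Minimax strategy: Z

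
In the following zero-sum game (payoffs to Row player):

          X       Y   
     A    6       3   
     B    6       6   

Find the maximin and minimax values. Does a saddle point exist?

Maximin = 6, Minimax = 6, Saddle: True

Work:
Row minimums: [3, 6] → maximin = 6
Column maximums: [6, 6] → minimax = 6
Saddle point exists! Game value = 6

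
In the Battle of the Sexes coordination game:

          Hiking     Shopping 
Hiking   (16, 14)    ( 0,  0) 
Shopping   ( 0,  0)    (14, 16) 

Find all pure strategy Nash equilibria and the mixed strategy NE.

Pure NE: (Hiking, Hiking) and (Shopping, Shopping); Mixed NE: p = 0.5333, q = 0.4667

Work:
Check pure NE:
(Hiking, Hiking): (16, 14) - no unilateral deviation beneficial
(Shopping, Shopping): (14, 16) - no unilateral deviation beneficial
Mixed NE: P1 plays Hiking with p = 0.5333, P2 plays Hiking with q = 0.4667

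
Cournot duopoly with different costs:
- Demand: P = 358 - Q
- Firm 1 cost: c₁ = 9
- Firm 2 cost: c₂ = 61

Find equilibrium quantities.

q₁* = 133.67, q₂* = 81.67

Work:
Reaction: q₁ = (358 - 9 - q₂)/2
Reaction: q₂ = (358 - 61 - q₁)/2
Solve simultaneously:
q₁* = (358 - 2×9 + 61)/3 = 133.67
q₂* = (358 - 2×61 + 9)/3 = 81.67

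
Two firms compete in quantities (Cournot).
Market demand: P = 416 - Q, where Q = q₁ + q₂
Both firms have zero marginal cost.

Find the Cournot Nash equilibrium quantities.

q₁* = q₂* = 138.67; P* = 138.67

Work:
Profit: π_i = P·q_i = (a - q_i - q_j)·q_i
FOC: ∂π_i/∂q_i = a - 2q_i - q_j = 0
Reaction function: q_i = (416 - q_j)/2
Symmetry: q* = 416/3 = 138.67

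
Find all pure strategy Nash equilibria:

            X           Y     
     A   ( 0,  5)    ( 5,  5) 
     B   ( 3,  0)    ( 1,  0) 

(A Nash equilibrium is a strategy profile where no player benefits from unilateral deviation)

Nash equilibrium: (A, Y), (B, X)

Work:
Best responses:
  P1 vs X: payoffs [0, 3] → best response B (payoff 3)
  P1 vs Y: payoffs [5, 1] → best response A (payoff 5)
  P2 vs A: payoffs [5, 5] → best response X/Y (payoff 5)
  P2 vs B: payoffs [0, 0] → best response X/Y (payoff 0)
Mutual best responses: (A,Y), (B,X) → Nash equilibria.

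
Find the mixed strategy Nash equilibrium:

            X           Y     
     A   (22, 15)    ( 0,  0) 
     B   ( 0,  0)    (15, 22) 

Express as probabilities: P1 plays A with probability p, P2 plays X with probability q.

p = 0.5946, q = 0.4054

Work:
Find probabilities that make opponent indifferent:
P2 chooses q to make P1 indifferent between A and B
P1 chooses p to make P2 indifferent between X and Y
Mixed NE: P1 plays (A: 0.5946, B: 0.4054), P2 plays (X: 0.4054, Y: 0.5946)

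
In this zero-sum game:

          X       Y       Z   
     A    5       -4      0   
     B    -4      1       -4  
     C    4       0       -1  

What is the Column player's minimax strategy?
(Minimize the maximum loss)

Column should play Z, value = 0

Work:
Column player minimizes Row's maximum payoff:
Column X: max payoff to Row = 5
Column Y: max payoff to Row = 1
Column Z: max payoff to Row = 0
Minimum is 0, achieved by column Z.
Minimax strategy: Z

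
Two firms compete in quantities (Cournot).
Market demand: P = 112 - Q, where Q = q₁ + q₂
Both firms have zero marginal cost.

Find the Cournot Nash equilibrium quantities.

q₁* = q₂* = 37.33; P* = 37.33

Work:
Profit: π_i = P·q_i = (a - q_i - q_j)·q_i
FOC: ∂π_i/∂q_i = a - 2q_i - q_j = 0
Reaction function: q_i = (112 - q_j)/2
Symmetry: q* = 112/3 = 37.33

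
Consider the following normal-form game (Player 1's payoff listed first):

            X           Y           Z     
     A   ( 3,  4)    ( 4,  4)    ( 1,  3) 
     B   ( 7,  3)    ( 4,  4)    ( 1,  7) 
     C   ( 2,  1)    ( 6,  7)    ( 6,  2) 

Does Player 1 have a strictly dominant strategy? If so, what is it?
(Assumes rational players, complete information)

No strictly dominant strategy exists for Player 1

Work:
A strategy strictly dominates another if it gives a strictly higher payoff against every opponent action. Compare each pair of P1's strategies column-by-column:
  A vs B: [3 vs 7, 4 vs 4, 1 vs 1] → A does not strictly dominate B (column X: 3 ≤ 7)
  A vs C: [3 vs 2, 4 vs 6, 1 vs 6] → A does not strictly dominate C (column Y: 4 ≤ 6)
  B vs A: [7 vs 3, 4 vs 4, 1 vs 1] → B does not strictly dominate A (column Y: 4 ≤ 4)
  B vs C: [7 vs 2, 4 vs 6, 1 vs 6] → B does not strictly dominate C (column Y: 4 ≤ 6)
  C vs A: [2 vs 3, 6 vs 4, 6 vs 1] → C does not strictly dominate A (column X: 2 ≤ 3)
  C vs B: [2 vs 7, 6 vs 4, 6 vs 1] → C does not strictly dominate B (column X: 2 ≤ 7)
No single strategy strictly dominates all others → no strictly dominant strategy.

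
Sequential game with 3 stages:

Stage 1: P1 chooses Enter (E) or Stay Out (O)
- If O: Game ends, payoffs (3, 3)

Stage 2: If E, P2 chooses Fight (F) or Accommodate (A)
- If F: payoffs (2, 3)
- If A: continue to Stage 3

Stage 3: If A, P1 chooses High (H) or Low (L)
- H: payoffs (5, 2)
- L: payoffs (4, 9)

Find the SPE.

SPE: (O, F, H); Outcome (3, 3)

Work:
Stage 3: P1 chooses H (5 vs 4)
Stage 2: P2: F->3, A->2 (anticipating H). Choose F
Stage 1: P1: O->3, E->2 (anticipating F, H). Choose O
SPE path: O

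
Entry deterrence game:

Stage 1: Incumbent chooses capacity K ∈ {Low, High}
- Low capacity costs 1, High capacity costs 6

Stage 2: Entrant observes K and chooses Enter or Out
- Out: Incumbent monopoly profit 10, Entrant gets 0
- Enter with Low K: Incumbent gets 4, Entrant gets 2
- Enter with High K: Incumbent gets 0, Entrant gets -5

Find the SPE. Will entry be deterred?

SPE: (High, Enter|Low, Out|High); Entry deterred. Incumbent net profit = 4

Work:
After Low K: Entrant enters (2 > 0)
After High K: Entrant stays out (-5 < 0)
Incumbent: Low → 4−1=3, High → 10−6=4
Incumbent chooses High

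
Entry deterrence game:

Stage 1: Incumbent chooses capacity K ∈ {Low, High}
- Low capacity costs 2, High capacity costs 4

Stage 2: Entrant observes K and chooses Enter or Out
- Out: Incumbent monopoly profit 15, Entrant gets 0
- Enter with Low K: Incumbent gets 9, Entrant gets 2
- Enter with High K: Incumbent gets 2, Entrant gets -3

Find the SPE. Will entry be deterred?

SPE: (High, Enter|Low, Out|High); Entry deterred. Incumbent net profit = 11

Work:
After Low K: Entrant enters (2 > 0)
After High K: Entrant stays out (-3 < 0)
Incumbent: Low → 9−2=7, High → 15−4=11
Incumbent chooses High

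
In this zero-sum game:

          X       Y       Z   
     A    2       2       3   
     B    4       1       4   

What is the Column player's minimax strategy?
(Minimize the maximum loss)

Column should play Y, value = 2

Work:
Column player minimizes Row's maximum payoff:
Column X: max payoff to Row = 4
Column Y: max payoff to Row = 2
Column Z: max payoff to Row = 4
Minimum is 2, achieved by column Y.
Minimax strategy: Y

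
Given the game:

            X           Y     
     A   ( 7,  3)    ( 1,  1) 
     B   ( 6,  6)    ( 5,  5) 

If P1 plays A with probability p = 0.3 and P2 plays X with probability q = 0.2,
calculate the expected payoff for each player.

E[P1] = 4.3, E[P2] = 4.06

Work:
E[P1] = p·q·π₁(A,X) + p·(1-q)·π₁(A,Y) + (1-p)·q·π₁(B,X) + (1-p)·(1-q)·π₁(B,Y)
= 0.3·0.2·7 + 0.3·0.8·1 + 0.7·0.2·6 + 0.7·0.8·5
= 4.3

E[P2] = 4.06 (similar calculation)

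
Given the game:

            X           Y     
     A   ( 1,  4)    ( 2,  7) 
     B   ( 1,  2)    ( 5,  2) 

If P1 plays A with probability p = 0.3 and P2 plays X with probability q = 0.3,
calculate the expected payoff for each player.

E[P1] = 3.17, E[P2] = 3.23

Work:
E[P1] = p·q·π₁(A,X) + p·(1-q)·π₁(A,Y) + (1-p)·q·π₁(B,X) + (1-p)·(1-q)·π₁(B,Y)
= 0.3·0.3·1 + 0.3·0.7·2 + 0.7·0.3·1 + 0.7·0.7·5
= 3.17

E[P2] = 3.23 (similar calculation)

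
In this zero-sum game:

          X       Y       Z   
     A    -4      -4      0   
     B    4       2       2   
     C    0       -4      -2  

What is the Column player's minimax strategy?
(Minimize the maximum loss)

Column should play Y or Z (all achieve the minimum), value = 2

Work:
Column player minimizes Row's maximum payoff:
Column X: max payoff to Row = 4
Column Y: max payoff to Row = 2
Column Z: max payoff to Row = 2
Minimum is 2, achieved by columns Y, Z (tied).
Each of Y or Z is a minimax strategy.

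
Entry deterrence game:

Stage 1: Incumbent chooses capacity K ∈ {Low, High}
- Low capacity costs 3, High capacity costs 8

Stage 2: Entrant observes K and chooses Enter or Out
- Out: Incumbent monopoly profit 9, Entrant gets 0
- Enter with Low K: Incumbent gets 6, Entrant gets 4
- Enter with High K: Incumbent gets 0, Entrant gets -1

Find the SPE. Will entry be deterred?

SPE: (Low, Enter|Low, Out|High); Entry not deterred. Incumbent net profit = 3, Entrant gets 4

Work:
After Low K: Entrant enters (4 > 0)
After High K: Entrant stays out (-1 < 0)
Incumbent: Low → 6−3=3, High → 9−8=1
Incumbent chooses Low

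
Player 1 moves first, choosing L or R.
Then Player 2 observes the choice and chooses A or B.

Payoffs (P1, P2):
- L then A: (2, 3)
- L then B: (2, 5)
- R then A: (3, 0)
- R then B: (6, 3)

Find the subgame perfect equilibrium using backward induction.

P1 plays R, P2 plays B after L and B after R; Payoff (6, 3)

Work:
Backward induction:
After L: P2 chooses B → P1 gets 2
After R: P2 chooses B → P1 gets 6
P1 chooses R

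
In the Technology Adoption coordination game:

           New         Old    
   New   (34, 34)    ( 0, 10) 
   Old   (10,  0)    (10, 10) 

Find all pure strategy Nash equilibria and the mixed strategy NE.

Pure NE: (New, New) and (Old, Old); Mixed NE: p = 0.2941, q = 0.2941

Work:
Check pure NE:
(New, New): (34, 34) - no unilateral deviation beneficial
(Old, Old): (10, 10) - no unilateral deviation beneficial
Mixed NE: P1 plays New with p = 0.2941, P2 plays New with q = 0.2941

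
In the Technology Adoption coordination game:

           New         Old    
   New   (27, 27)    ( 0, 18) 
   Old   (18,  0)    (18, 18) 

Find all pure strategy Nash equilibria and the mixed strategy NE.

Pure NE: (New, New) and (Old, Old); Mixed NE: p = 0.6667, q = 0.6667

Work:
Check pure NE:
(New, New): (27, 27) - no unilateral deviation beneficial
(Old, Old): (18, 18) - no unilateral deviation beneficial
Mixed NE: P1 plays New with p = 0.6667, P2 plays New with q = 0.6667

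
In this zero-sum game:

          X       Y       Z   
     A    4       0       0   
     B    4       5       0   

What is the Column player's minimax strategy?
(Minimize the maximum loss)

Column should play Z, value = 0

Work:
Column player minimizes Row's maximum payoff:
Column X: max payoff to Row = 4
Column Y: max payoff to Row = 5
Column Z: max payoff to Row = 0
Minimum is 0, achieved by column Z.
Minimax strategy: Z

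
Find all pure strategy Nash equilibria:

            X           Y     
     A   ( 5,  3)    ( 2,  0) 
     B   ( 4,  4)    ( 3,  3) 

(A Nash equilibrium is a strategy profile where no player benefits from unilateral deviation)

Nash equilibrium: (A, X)

Work:
Best responses:
  P1 vs X: payoffs [5, 4] → best response A (payoff 5)
  P1 vs Y: payoffs [2, 3] → best response B (payoff 3)
  P2 vs A: payoffs [3, 0] → best response X (payoff 3)
  P2 vs B: payoffs [4, 3] → best response X (payoff 4)
Mutual best responses: (A,X) → Nash equilibria.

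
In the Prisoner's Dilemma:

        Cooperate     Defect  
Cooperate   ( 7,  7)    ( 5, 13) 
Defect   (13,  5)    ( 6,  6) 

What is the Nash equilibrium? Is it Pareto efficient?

(Defect, Defect) is NE; not Pareto efficient

Work:
Defect dominates Cooperate for both players:
If P2 cooperates: Defect (13) > Cooperate (7)
If P2 defects: Defect (6) > Cooperate (5)
NE: (Defect, Defect) with payoff (6, 6)
But (Cooperate, Cooperate) = (7, 7) Pareto dominates (6, 6)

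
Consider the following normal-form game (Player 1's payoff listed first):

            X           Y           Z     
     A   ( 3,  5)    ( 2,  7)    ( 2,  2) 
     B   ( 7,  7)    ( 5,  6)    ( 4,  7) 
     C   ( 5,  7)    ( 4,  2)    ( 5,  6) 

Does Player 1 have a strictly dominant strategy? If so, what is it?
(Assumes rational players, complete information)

No strictly dominant strategy exists for Player 1

Work:
A strategy strictly dominates another if it gives a strictly higher payoff against every opponent action. Compare each pair of P1's strategies column-by-column:
  A vs B: [3 vs 7, 2 vs 5, 2 vs 4] → A does not strictly dominate B (column X: 3 ≤ 7)
  A vs C: [3 vs 5, 2 vs 4, 2 vs 5] → A does not strictly dominate C (column X: 3 ≤ 5)
  B vs A: [7 vs 3, 5 vs 2, 4 vs 2] → B strictly dominates A
  B vs C: [7 vs 5, 5 vs 4, 4 vs 5] → B does not strictly dominate C (column Z: 4 ≤ 5)
  C vs A: [5 vs 3, 4 vs 2, 5 vs 2] → C strictly dominates A
  C vs B: [5 vs 7, 4 vs 5, 5 vs 4] → C does not strictly dominate B (column X: 5 ≤ 7)
No single strategy strictly dominates all others → no strictly dominant strategy.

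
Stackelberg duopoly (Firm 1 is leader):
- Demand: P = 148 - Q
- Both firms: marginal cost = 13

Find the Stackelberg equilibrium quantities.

q₁* (leader) = 67.5, q₂* (follower) = 33.75

Work:
Follower's reaction: q₂ = (a - c - q₁)/2
Leader substitutes: π₁ = q₁·(a - q₁ - (a-c-q₁)/2 - c)
FOC: q₁* = (148 - 13)/2 = 67.50
Then: q₂* = (148 - 13 - 67.5)/2 = 33.75
Leader has first-mover advantage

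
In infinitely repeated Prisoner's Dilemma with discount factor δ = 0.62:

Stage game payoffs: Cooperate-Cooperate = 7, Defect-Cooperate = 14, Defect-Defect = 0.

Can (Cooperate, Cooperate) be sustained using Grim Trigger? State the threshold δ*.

δ* = 0.5; since δ = 0.62 ≥ 0.5, cooperation can be sustained

Work:
For Grim Trigger:
Cooperate forever: 7/(1-δ)
Defect then punished: 14 + 0·δ/(1-δ)
Need: 7/(1-δ) ≥ 14 + 0·δ/(1-δ)
Solving: δ ≥ (T-R)/(T-P) = (14-7)/(14-0) = 0.5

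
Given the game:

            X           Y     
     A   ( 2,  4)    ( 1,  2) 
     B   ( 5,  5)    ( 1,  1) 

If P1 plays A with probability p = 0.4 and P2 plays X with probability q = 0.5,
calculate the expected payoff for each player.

E[P1] = 2.4, E[P2] = 3.0

Work:
E[P1] = p·q·π₁(A,X) + p·(1-q)·π₁(A,Y) + (1-p)·q·π₁(B,X) + (1-p)·(1-q)·π₁(B,Y)
= 0.4·0.5·2 + 0.4·0.5·1 + 0.6·0.5·5 + 0.6·0.5·1
= 2.4

E[P2] = 3.0 (similar calculation)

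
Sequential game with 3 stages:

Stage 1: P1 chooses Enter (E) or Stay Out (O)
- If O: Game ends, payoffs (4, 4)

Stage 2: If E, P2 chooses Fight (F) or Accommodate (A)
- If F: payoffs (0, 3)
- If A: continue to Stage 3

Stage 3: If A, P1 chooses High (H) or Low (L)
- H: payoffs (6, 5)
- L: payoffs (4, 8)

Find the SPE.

SPE: (E, A, H); Outcome (6, 5)

Work:
Stage 3: P1 chooses H (6 vs 4)
Stage 2: P2: F->3, A->5 (anticipating H). Choose A
Stage 1: P1: O->4, E->6 (anticipating A, H). Choose E
SPE path: E -> A -> H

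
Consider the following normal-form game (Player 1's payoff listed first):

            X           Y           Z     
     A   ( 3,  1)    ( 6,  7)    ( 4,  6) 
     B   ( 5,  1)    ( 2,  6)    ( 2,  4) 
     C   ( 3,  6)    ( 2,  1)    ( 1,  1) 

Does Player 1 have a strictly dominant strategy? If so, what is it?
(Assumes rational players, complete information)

No strictly dominant strategy exists for Player 1

Work:
A strategy strictly dominates another if it gives a strictly higher payoff against every opponent action. Compare each pair of P1's strategies column-by-column:
  A vs B: [3 vs 5, 6 vs 2, 4 vs 2] → A does not strictly dominate B (column X: 3 ≤ 5)
  A vs C: [3 vs 3, 6 vs 2, 4 vs 1] → A does not strictly dominate C (column X: 3 ≤ 3)
  B vs A: [5 vs 3, 2 vs 6, 2 vs 4] → B does not strictly dominate A (column Y: 2 ≤ 6)
  B vs C: [5 vs 3, 2 vs 2, 2 vs 1] → B does not strictly dominate C (column Y: 2 ≤ 2)
  C vs A: [3 vs 3, 2 vs 6, 1 vs 4] → C does not strictly dominate A (column X: 3 ≤ 3)
  C vs B: [3 vs 5, 2 vs 2, 1 vs 2] → C does not strictly dominate B (column X: 3 ≤ 5)
No single strategy strictly dominates all others → no strictly dominant strategy.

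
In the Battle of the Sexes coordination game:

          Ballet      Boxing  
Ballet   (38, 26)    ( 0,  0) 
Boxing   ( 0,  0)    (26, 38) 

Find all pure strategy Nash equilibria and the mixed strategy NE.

Pure NE: (Ballet, Ballet) and (Boxing, Boxing); Mixed NE: p = 0.5938, q = 0.4062

Work:
Check pure NE:
(Ballet, Ballet): (38, 26) - no unilateral deviation beneficial
(Boxing, Boxing): (26, 38) - no unilateral deviation beneficial
Mixed NE: P1 plays Ballet with p = 0.5938, P2 plays Ballet with q = 0.4062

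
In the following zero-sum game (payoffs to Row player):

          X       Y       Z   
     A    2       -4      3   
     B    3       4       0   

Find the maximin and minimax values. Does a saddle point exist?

Maximin = 0, Minimax = 3, Saddle: False

Work:
Row minimums: [-4, 0] → maximin = 0
Column maximums: [3, 4, 3] → minimax = 3
No saddle point (maximin ≠ minimax). Mixed strategy needed.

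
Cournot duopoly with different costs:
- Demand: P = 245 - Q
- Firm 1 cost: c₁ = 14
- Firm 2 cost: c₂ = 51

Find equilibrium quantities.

q₁* = 89.33, q₂* = 52.33

Work:
Reaction: q₁ = (245 - 14 - q₂)/2
Reaction: q₂ = (245 - 51 - q₁)/2
Solve simultaneously:
q₁* = (245 - 2×14 + 51)/3 = 89.33
q₂* = (245 - 2×51 + 14)/3 = 52.33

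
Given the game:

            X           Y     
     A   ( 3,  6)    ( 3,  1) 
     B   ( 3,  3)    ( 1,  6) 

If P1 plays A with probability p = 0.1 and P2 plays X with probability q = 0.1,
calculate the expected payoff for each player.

E[P1] = 1.38, E[P2] = 5.28

Work:
E[P1] = p·q·π₁(A,X) + p·(1-q)·π₁(A,Y) + (1-p)·q·π₁(B,X) + (1-p)·(1-q)·π₁(B,Y)
= 0.1·0.1·3 + 0.1·0.9·3 + 0.9·0.1·3 + 0.9·0.9·1
= 1.38

E[P2] = 5.28 (similar calculation)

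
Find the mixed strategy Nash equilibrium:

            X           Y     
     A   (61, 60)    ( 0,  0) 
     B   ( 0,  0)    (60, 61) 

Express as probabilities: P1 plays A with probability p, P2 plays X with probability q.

p = 0.5041, q = 0.4959

Work:
Find probabilities that make opponent indifferent:
P2 chooses q to make P1 indifferent between A and B
P1 chooses p to make P2 indifferent between X and Y
Mixed NE: P1 plays (A: 0.5041, B: 0.4959), P2 plays (X: 0.4959, Y: 0.5041)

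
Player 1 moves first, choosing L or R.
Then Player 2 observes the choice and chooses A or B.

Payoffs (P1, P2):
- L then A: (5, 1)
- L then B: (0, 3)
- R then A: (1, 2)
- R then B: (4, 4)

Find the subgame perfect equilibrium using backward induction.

P1 plays R, P2 plays B after L and B after R; Payoff (4, 4)

Work:
Backward induction:
After L: P2 chooses B → P1 gets 0
After R: P2 chooses B → P1 gets 4
P1 chooses R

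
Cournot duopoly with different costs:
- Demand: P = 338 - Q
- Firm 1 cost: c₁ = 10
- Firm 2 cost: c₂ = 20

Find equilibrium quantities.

q₁* = 112.67, q₂* = 102.67

Work:
Reaction: q₁ = (338 - 10 - q₂)/2
Reaction: q₂ = (338 - 20 - q₁)/2
Solve simultaneously:
q₁* = (338 - 2×10 + 20)/3 = 112.67
q₂* = (338 - 2×20 + 10)/3 = 102.67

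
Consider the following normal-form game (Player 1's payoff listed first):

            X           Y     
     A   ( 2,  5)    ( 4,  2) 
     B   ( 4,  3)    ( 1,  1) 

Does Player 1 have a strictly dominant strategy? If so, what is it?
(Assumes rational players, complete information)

No strictly dominant strategy exists for Player 1

Work:
A strategy strictly dominates another if it gives a strictly higher payoff against every opponent action. Compare each pair of P1's strategies column-by-column:
  A vs B: [2 vs 4, 4 vs 1] → A does not strictly dominate B (column X: 2 ≤ 4)
  B vs A: [4 vs 2, 1 vs 4] → B does not strictly dominate A (column Y: 1 ≤ 4)
No single strategy strictly dominates all others → no strictly dominant strategy.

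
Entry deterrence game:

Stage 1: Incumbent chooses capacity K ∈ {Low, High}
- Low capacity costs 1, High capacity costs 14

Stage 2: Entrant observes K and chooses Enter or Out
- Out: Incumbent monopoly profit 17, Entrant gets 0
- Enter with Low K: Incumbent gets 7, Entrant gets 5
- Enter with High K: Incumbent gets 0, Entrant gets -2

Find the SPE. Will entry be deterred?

SPE: (Low, Enter|Low, Out|High); Entry not deterred. Incumbent net profit = 6, Entrant gets 5

Work:
After Low K: Entrant enters (5 > 0)
After High K: Entrant stays out (-2 < 0)
Incumbent: Low → 7−1=6, High → 17−14=3
Incumbent chooses Low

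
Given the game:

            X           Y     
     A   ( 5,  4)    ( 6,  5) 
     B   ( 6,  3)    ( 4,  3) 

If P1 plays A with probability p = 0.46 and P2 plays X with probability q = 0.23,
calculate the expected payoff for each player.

E[P1] = 5.0626, E[P2] = 3.8142

Work:
E[P1] = p·q·π₁(A,X) + p·(1-q)·π₁(A,Y) + (1-p)·q·π₁(B,X) + (1-p)·(1-q)·π₁(B,Y)
= 0.46·0.23·5 + 0.46·0.77·6 + 0.54·0.23·6 + 0.54·0.77·4
= 5.0626

E[P2] = 3.8142 (similar calculation)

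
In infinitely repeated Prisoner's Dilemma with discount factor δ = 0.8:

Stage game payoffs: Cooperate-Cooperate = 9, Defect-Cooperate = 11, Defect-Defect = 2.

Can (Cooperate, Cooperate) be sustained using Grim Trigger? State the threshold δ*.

δ* = 0.2222; since δ = 0.8 ≥ 0.2222, cooperation can be sustained

Work:
For Grim Trigger:
Cooperate forever: 9/(1-δ)
Defect then punished: 11 + 2·δ/(1-δ)
Need: 9/(1-δ) ≥ 11 + 2·δ/(1-δ)
Solving: δ ≥ (T-R)/(T-P) = (11-9)/(11-2) = 0.2222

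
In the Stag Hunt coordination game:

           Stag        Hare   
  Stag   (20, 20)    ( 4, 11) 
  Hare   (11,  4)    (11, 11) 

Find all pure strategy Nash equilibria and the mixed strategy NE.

Pure NE: (Stag, Stag) and (Hare, Hare); Mixed NE: p = 0.4375, q = 0.4375

Work:
Check pure NE:
(Stag, Stag): (20, 20) - no unilateral deviation beneficial
(Hare, Hare): (11, 11) - no unilateral deviation beneficial
Mixed NE: P1 plays Stag with p = 0.4375, P2 plays Stag with q = 0.4375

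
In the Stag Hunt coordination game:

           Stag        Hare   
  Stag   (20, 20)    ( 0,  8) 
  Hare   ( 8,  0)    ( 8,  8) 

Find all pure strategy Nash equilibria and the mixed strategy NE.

Pure NE: (Stag, Stag) and (Hare, Hare); Mixed NE: p = 0.4, q = 0.4

Work:
Check pure NE:
(Stag, Stag): (20, 20) - no unilateral deviation beneficial
(Hare, Hare): (8, 8) - no unilateral deviation beneficial
Mixed NE: P1 plays Stag with p = 0.4, P2 plays Stag with q = 0.4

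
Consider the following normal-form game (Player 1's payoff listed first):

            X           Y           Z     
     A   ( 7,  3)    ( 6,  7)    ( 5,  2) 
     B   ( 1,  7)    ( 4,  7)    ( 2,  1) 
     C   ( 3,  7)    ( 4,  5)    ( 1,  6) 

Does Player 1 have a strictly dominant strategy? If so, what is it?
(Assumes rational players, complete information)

Yes, Player 1's strictly dominant strategy is A

Work:
A strategy strictly dominates another if it gives a strictly higher payoff against every opponent action. Compare each pair of P1's strategies column-by-column:
  A vs B: [7 vs 1, 6 vs 4, 5 vs 2] → A strictly dominates B
  A vs C: [7 vs 3, 6 vs 4, 5 vs 1] → A strictly dominates C
  B vs A: [1 vs 7, 4 vs 6, 2 vs 5] → B does not strictly dominate A (column X: 1 ≤ 7)
  B vs C: [1 vs 3, 4 vs 4, 2 vs 1] → B does not strictly dominate C (column X: 1 ≤ 3)
  C vs A: [3 vs 7, 4 vs 6, 1 vs 5] → C does not strictly dominate A (column X: 3 ≤ 7)
  C vs B: [3 vs 1, 4 vs 4, 1 vs 2] → C does not strictly dominate B (column Y: 4 ≤ 4)
A strictly dominates every other strategy → strictly dominant.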